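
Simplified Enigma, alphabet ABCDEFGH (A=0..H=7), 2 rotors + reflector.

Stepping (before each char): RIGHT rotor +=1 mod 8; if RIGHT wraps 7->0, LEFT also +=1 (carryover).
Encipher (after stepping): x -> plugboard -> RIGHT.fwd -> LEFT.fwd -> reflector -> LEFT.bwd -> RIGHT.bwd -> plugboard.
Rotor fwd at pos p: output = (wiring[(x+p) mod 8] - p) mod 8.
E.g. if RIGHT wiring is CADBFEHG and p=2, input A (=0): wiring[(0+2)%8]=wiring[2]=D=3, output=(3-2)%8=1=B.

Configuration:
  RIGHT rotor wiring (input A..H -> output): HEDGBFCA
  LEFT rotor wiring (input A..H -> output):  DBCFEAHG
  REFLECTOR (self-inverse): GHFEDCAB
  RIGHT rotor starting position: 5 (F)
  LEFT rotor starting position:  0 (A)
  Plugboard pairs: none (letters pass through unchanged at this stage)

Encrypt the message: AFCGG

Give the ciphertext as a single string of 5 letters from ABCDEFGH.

Char 1 ('A'): step: R->6, L=0; A->plug->A->R->E->L->E->refl->D->L'->A->R'->F->plug->F
Char 2 ('F'): step: R->7, L=0; F->plug->F->R->C->L->C->refl->F->L'->D->R'->H->plug->H
Char 3 ('C'): step: R->0, L->1 (L advanced); C->plug->C->R->D->L->D->refl->E->L'->C->R'->G->plug->G
Char 4 ('G'): step: R->1, L=1; G->plug->G->R->H->L->C->refl->F->L'->G->R'->H->plug->H
Char 5 ('G'): step: R->2, L=1; G->plug->G->R->F->L->G->refl->A->L'->A->R'->E->plug->E

Answer: FHGHE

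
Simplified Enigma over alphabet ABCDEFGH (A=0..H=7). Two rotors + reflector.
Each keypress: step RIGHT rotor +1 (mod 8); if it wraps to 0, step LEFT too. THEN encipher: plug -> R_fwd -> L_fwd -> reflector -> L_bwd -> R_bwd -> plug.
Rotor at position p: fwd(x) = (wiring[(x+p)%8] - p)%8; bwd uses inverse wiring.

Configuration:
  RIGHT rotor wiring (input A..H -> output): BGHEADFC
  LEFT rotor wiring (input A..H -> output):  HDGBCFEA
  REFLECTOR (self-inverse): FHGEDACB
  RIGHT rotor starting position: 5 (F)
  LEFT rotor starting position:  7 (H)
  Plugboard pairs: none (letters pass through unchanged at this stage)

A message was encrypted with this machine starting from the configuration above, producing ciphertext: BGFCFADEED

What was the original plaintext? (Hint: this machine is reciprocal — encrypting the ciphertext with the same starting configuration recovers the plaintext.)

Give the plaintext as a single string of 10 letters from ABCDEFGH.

Answer: FHEHEFCAFA

Derivation:
Char 1 ('B'): step: R->6, L=7; B->plug->B->R->E->L->C->refl->G->L'->G->R'->F->plug->F
Char 2 ('G'): step: R->7, L=7; G->plug->G->R->E->L->C->refl->G->L'->G->R'->H->plug->H
Char 3 ('F'): step: R->0, L->0 (L advanced); F->plug->F->R->D->L->B->refl->H->L'->A->R'->E->plug->E
Char 4 ('C'): step: R->1, L=0; C->plug->C->R->D->L->B->refl->H->L'->A->R'->H->plug->H
Char 5 ('F'): step: R->2, L=0; F->plug->F->R->A->L->H->refl->B->L'->D->R'->E->plug->E
Char 6 ('A'): step: R->3, L=0; A->plug->A->R->B->L->D->refl->E->L'->G->R'->F->plug->F
Char 7 ('D'): step: R->4, L=0; D->plug->D->R->G->L->E->refl->D->L'->B->R'->C->plug->C
Char 8 ('E'): step: R->5, L=0; E->plug->E->R->B->L->D->refl->E->L'->G->R'->A->plug->A
Char 9 ('E'): step: R->6, L=0; E->plug->E->R->B->L->D->refl->E->L'->G->R'->F->plug->F
Char 10 ('D'): step: R->7, L=0; D->plug->D->R->A->L->H->refl->B->L'->D->R'->A->plug->A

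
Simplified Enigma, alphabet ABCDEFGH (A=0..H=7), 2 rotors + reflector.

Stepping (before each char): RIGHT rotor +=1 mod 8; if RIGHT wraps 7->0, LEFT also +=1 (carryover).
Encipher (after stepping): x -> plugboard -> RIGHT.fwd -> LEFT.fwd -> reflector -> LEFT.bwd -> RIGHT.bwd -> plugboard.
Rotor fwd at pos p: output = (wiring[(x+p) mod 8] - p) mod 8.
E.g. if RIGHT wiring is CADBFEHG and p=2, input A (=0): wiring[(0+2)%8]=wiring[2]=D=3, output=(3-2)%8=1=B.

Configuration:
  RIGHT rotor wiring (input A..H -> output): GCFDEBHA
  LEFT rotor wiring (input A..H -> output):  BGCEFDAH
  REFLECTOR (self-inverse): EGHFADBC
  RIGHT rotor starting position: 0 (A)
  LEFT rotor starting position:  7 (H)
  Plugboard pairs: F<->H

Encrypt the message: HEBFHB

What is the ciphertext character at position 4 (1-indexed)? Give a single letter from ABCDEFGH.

Char 1 ('H'): step: R->1, L=7; H->plug->F->R->G->L->E->refl->A->L'->A->R'->E->plug->E
Char 2 ('E'): step: R->2, L=7; E->plug->E->R->F->L->G->refl->B->L'->H->R'->D->plug->D
Char 3 ('B'): step: R->3, L=7; B->plug->B->R->B->L->C->refl->H->L'->C->R'->H->plug->F
Char 4 ('F'): step: R->4, L=7; F->plug->H->R->H->L->B->refl->G->L'->F->R'->B->plug->B

B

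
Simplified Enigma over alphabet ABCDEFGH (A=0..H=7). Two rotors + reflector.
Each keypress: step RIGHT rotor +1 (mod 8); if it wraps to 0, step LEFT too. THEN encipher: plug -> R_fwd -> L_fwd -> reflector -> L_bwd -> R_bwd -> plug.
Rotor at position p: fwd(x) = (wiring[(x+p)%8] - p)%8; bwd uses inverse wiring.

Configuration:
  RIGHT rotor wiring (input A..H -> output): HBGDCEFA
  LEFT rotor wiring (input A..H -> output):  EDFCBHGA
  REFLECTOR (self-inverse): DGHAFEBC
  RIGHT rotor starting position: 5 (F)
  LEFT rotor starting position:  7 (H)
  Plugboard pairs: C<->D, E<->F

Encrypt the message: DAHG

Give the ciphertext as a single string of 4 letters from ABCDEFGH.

Char 1 ('D'): step: R->6, L=7; D->plug->C->R->B->L->F->refl->E->L'->C->R'->B->plug->B
Char 2 ('A'): step: R->7, L=7; A->plug->A->R->B->L->F->refl->E->L'->C->R'->C->plug->D
Char 3 ('H'): step: R->0, L->0 (L advanced); H->plug->H->R->A->L->E->refl->F->L'->C->R'->E->plug->F
Char 4 ('G'): step: R->1, L=0; G->plug->G->R->H->L->A->refl->D->L'->B->R'->D->plug->C

Answer: BDFC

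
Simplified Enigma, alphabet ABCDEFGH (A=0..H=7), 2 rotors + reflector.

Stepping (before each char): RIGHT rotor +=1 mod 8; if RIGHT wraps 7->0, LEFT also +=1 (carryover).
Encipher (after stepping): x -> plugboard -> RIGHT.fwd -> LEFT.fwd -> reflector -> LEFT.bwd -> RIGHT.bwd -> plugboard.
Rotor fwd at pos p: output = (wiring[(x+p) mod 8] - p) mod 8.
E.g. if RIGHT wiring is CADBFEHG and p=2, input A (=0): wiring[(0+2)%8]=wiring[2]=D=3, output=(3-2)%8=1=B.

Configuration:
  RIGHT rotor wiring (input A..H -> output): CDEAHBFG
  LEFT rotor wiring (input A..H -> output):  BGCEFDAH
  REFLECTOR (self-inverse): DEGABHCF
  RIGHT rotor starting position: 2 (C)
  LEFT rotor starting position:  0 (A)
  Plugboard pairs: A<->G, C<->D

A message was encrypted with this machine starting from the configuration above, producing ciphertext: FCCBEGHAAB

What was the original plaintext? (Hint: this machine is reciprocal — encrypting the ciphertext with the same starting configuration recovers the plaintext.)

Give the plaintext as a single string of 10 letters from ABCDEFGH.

Answer: BDEHAEBDGA

Derivation:
Char 1 ('F'): step: R->3, L=0; F->plug->F->R->H->L->H->refl->F->L'->E->R'->B->plug->B
Char 2 ('C'): step: R->4, L=0; C->plug->D->R->C->L->C->refl->G->L'->B->R'->C->plug->D
Char 3 ('C'): step: R->5, L=0; C->plug->D->R->F->L->D->refl->A->L'->G->R'->E->plug->E
Char 4 ('B'): step: R->6, L=0; B->plug->B->R->A->L->B->refl->E->L'->D->R'->H->plug->H
Char 5 ('E'): step: R->7, L=0; E->plug->E->R->B->L->G->refl->C->L'->C->R'->G->plug->A
Char 6 ('G'): step: R->0, L->1 (L advanced); G->plug->A->R->C->L->D->refl->A->L'->H->R'->E->plug->E
Char 7 ('H'): step: R->1, L=1; H->plug->H->R->B->L->B->refl->E->L'->D->R'->B->plug->B
Char 8 ('A'): step: R->2, L=1; A->plug->G->R->A->L->F->refl->H->L'->F->R'->C->plug->D
Char 9 ('A'): step: R->3, L=1; A->plug->G->R->A->L->F->refl->H->L'->F->R'->A->plug->G
Char 10 ('B'): step: R->4, L=1; B->plug->B->R->F->L->H->refl->F->L'->A->R'->G->plug->A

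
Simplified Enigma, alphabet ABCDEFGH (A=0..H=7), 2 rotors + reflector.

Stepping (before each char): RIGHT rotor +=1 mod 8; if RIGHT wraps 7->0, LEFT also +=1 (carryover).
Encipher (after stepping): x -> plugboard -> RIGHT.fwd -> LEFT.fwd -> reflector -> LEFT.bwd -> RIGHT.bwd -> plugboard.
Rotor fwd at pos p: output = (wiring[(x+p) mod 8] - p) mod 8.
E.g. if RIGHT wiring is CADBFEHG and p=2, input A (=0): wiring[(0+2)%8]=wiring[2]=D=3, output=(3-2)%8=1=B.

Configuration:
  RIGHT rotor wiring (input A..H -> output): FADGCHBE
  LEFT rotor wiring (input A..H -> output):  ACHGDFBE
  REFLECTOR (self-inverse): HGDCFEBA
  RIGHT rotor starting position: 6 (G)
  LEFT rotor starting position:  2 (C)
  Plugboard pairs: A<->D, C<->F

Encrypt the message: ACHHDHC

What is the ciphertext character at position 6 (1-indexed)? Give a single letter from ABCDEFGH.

Char 1 ('A'): step: R->7, L=2; A->plug->D->R->E->L->H->refl->A->L'->H->R'->E->plug->E
Char 2 ('C'): step: R->0, L->3 (L advanced); C->plug->F->R->H->L->E->refl->F->L'->F->R'->A->plug->D
Char 3 ('H'): step: R->1, L=3; H->plug->H->R->E->L->B->refl->G->L'->D->R'->G->plug->G
Char 4 ('H'): step: R->2, L=3; H->plug->H->R->G->L->H->refl->A->L'->B->R'->A->plug->D
Char 5 ('D'): step: R->3, L=3; D->plug->A->R->D->L->G->refl->B->L'->E->R'->C->plug->F
Char 6 ('H'): step: R->4, L=3; H->plug->H->R->C->L->C->refl->D->L'->A->R'->D->plug->A

A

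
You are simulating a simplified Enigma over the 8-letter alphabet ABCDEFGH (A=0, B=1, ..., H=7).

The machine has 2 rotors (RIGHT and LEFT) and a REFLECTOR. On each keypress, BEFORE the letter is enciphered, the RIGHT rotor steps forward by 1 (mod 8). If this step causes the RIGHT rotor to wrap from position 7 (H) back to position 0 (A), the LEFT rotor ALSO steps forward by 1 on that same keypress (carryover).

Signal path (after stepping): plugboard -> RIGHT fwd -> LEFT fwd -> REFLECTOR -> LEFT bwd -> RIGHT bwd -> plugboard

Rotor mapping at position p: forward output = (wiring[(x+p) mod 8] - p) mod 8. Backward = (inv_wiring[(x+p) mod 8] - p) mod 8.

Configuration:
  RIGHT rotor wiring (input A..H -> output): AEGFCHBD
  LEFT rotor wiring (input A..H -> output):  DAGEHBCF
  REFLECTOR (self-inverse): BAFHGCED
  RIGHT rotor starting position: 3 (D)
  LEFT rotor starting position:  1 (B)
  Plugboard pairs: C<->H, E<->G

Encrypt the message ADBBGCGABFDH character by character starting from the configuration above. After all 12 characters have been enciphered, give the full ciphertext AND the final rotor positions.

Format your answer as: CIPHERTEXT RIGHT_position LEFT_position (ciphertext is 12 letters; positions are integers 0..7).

Answer: BHEDEFHEHAEF 7 2

Derivation:
Char 1 ('A'): step: R->4, L=1; A->plug->A->R->G->L->E->refl->G->L'->D->R'->B->plug->B
Char 2 ('D'): step: R->5, L=1; D->plug->D->R->D->L->G->refl->E->L'->G->R'->C->plug->H
Char 3 ('B'): step: R->6, L=1; B->plug->B->R->F->L->B->refl->A->L'->E->R'->G->plug->E
Char 4 ('B'): step: R->7, L=1; B->plug->B->R->B->L->F->refl->C->L'->H->R'->D->plug->D
Char 5 ('G'): step: R->0, L->2 (L advanced); G->plug->E->R->C->L->F->refl->C->L'->B->R'->G->plug->E
Char 6 ('C'): step: R->1, L=2; C->plug->H->R->H->L->G->refl->E->L'->A->R'->F->plug->F
Char 7 ('G'): step: R->2, L=2; G->plug->E->R->H->L->G->refl->E->L'->A->R'->C->plug->H
Char 8 ('A'): step: R->3, L=2; A->plug->A->R->C->L->F->refl->C->L'->B->R'->G->plug->E
Char 9 ('B'): step: R->4, L=2; B->plug->B->R->D->L->H->refl->D->L'->F->R'->C->plug->H
Char 10 ('F'): step: R->5, L=2; F->plug->F->R->B->L->C->refl->F->L'->C->R'->A->plug->A
Char 11 ('D'): step: R->6, L=2; D->plug->D->R->G->L->B->refl->A->L'->E->R'->G->plug->E
Char 12 ('H'): step: R->7, L=2; H->plug->C->R->F->L->D->refl->H->L'->D->R'->F->plug->F
Final: ciphertext=BHEDEFHEHAEF, RIGHT=7, LEFT=2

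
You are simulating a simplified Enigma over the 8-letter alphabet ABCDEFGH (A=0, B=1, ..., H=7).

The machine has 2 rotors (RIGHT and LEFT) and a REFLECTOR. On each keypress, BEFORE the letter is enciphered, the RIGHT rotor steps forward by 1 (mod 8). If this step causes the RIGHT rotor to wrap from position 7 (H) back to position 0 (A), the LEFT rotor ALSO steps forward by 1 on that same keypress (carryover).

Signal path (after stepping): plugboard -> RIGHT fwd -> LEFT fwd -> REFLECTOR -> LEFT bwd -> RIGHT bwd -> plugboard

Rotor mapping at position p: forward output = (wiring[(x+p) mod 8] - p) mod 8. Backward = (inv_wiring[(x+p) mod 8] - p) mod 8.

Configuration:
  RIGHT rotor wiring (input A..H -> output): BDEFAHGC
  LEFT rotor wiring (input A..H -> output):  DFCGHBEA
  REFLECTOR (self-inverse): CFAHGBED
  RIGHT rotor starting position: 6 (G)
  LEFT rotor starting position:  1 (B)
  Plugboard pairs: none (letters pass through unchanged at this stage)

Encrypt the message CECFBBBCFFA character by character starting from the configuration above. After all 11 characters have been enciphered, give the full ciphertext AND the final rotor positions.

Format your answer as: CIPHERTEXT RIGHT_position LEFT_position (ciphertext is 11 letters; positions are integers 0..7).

Answer: HCHEHFCFDEG 1 3

Derivation:
Char 1 ('C'): step: R->7, L=1; C->plug->C->R->E->L->A->refl->C->L'->H->R'->H->plug->H
Char 2 ('E'): step: R->0, L->2 (L advanced); E->plug->E->R->A->L->A->refl->C->L'->E->R'->C->plug->C
Char 3 ('C'): step: R->1, L=2; C->plug->C->R->E->L->C->refl->A->L'->A->R'->H->plug->H
Char 4 ('F'): step: R->2, L=2; F->plug->F->R->A->L->A->refl->C->L'->E->R'->E->plug->E
Char 5 ('B'): step: R->3, L=2; B->plug->B->R->F->L->G->refl->E->L'->B->R'->H->plug->H
Char 6 ('B'): step: R->4, L=2; B->plug->B->R->D->L->H->refl->D->L'->H->R'->F->plug->F
Char 7 ('B'): step: R->5, L=2; B->plug->B->R->B->L->E->refl->G->L'->F->R'->C->plug->C
Char 8 ('C'): step: R->6, L=2; C->plug->C->R->D->L->H->refl->D->L'->H->R'->F->plug->F
Char 9 ('F'): step: R->7, L=2; F->plug->F->R->B->L->E->refl->G->L'->F->R'->D->plug->D
Char 10 ('F'): step: R->0, L->3 (L advanced); F->plug->F->R->H->L->H->refl->D->L'->A->R'->E->plug->E
Char 11 ('A'): step: R->1, L=3; A->plug->A->R->C->L->G->refl->E->L'->B->R'->G->plug->G
Final: ciphertext=HCHEHFCFDEG, RIGHT=1, LEFT=3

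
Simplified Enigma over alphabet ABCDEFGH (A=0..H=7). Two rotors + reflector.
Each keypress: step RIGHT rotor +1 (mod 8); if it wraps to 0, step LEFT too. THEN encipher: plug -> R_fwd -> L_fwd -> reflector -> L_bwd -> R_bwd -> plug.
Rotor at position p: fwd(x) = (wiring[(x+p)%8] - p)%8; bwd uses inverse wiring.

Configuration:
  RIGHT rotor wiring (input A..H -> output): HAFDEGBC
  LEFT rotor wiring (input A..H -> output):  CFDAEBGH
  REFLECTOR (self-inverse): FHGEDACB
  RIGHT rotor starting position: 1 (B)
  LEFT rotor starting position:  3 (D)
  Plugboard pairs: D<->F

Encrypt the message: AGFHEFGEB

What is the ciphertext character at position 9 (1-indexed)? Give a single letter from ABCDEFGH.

Char 1 ('A'): step: R->2, L=3; A->plug->A->R->D->L->D->refl->E->L'->E->R'->D->plug->F
Char 2 ('G'): step: R->3, L=3; G->plug->G->R->F->L->H->refl->B->L'->B->R'->B->plug->B
Char 3 ('F'): step: R->4, L=3; F->plug->D->R->G->L->C->refl->G->L'->C->R'->B->plug->B
Char 4 ('H'): step: R->5, L=3; H->plug->H->R->H->L->A->refl->F->L'->A->R'->F->plug->D
Char 5 ('E'): step: R->6, L=3; E->plug->E->R->H->L->A->refl->F->L'->A->R'->H->plug->H
Char 6 ('F'): step: R->7, L=3; F->plug->D->R->G->L->C->refl->G->L'->C->R'->H->plug->H
Char 7 ('G'): step: R->0, L->4 (L advanced); G->plug->G->R->B->L->F->refl->A->L'->A->R'->B->plug->B
Char 8 ('E'): step: R->1, L=4; E->plug->E->R->F->L->B->refl->H->L'->G->R'->H->plug->H
Char 9 ('B'): step: R->2, L=4; B->plug->B->R->B->L->F->refl->A->L'->A->R'->F->plug->D

D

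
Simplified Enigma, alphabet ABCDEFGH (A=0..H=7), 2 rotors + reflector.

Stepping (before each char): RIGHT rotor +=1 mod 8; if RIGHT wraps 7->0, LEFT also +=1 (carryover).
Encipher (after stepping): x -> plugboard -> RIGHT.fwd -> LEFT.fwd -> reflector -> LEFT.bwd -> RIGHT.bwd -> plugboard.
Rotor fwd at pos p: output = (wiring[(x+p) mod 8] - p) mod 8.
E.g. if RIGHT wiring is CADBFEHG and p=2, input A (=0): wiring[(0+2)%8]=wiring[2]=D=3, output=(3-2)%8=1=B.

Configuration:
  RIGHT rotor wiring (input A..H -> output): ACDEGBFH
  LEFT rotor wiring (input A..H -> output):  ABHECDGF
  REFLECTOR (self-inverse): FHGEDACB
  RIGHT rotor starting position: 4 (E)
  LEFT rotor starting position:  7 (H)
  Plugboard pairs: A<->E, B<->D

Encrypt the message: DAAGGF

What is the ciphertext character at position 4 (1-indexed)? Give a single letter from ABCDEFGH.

Char 1 ('D'): step: R->5, L=7; D->plug->B->R->A->L->G->refl->C->L'->C->R'->C->plug->C
Char 2 ('A'): step: R->6, L=7; A->plug->E->R->F->L->D->refl->E->L'->G->R'->F->plug->F
Char 3 ('A'): step: R->7, L=7; A->plug->E->R->F->L->D->refl->E->L'->G->R'->H->plug->H
Char 4 ('G'): step: R->0, L->0 (L advanced); G->plug->G->R->F->L->D->refl->E->L'->D->R'->C->plug->C

C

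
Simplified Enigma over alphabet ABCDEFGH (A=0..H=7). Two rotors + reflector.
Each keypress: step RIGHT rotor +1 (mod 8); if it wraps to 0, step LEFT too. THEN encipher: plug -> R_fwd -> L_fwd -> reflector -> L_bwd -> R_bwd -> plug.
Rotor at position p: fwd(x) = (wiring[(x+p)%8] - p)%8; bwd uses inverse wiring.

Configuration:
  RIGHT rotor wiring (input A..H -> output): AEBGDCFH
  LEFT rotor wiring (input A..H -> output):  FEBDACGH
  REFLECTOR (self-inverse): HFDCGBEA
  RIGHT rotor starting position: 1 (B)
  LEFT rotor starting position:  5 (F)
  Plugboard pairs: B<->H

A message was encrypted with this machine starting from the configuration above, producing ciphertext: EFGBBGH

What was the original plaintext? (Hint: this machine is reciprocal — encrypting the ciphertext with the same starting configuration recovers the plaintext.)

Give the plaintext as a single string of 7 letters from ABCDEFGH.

Char 1 ('E'): step: R->2, L=5; E->plug->E->R->D->L->A->refl->H->L'->E->R'->B->plug->H
Char 2 ('F'): step: R->3, L=5; F->plug->F->R->F->L->E->refl->G->L'->G->R'->H->plug->B
Char 3 ('G'): step: R->4, L=5; G->plug->G->R->F->L->E->refl->G->L'->G->R'->B->plug->H
Char 4 ('B'): step: R->5, L=5; B->plug->H->R->G->L->G->refl->E->L'->F->R'->A->plug->A
Char 5 ('B'): step: R->6, L=5; B->plug->H->R->E->L->H->refl->A->L'->D->R'->E->plug->E
Char 6 ('G'): step: R->7, L=5; G->plug->G->R->D->L->A->refl->H->L'->E->R'->F->plug->F
Char 7 ('H'): step: R->0, L->6 (L advanced); H->plug->B->R->E->L->D->refl->C->L'->G->R'->D->plug->D

Answer: HBHAEFD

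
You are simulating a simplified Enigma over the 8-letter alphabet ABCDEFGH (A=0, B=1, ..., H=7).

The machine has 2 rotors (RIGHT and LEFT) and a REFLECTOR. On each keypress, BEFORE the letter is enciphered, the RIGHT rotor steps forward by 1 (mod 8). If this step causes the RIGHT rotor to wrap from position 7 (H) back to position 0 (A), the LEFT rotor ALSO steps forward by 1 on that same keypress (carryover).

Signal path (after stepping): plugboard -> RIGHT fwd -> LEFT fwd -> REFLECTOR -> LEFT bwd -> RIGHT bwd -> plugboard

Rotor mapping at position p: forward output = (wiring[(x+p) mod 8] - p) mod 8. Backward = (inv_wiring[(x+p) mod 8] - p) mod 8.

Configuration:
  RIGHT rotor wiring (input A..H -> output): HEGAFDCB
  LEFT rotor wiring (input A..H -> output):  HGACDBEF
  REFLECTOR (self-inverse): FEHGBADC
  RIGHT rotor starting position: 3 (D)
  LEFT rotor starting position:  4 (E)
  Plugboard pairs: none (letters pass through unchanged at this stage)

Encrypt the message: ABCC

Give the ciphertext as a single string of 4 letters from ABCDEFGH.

Answer: GHFB

Derivation:
Char 1 ('A'): step: R->4, L=4; A->plug->A->R->B->L->F->refl->A->L'->C->R'->G->plug->G
Char 2 ('B'): step: R->5, L=4; B->plug->B->R->F->L->C->refl->H->L'->A->R'->H->plug->H
Char 3 ('C'): step: R->6, L=4; C->plug->C->R->B->L->F->refl->A->L'->C->R'->F->plug->F
Char 4 ('C'): step: R->7, L=4; C->plug->C->R->F->L->C->refl->H->L'->A->R'->B->plug->B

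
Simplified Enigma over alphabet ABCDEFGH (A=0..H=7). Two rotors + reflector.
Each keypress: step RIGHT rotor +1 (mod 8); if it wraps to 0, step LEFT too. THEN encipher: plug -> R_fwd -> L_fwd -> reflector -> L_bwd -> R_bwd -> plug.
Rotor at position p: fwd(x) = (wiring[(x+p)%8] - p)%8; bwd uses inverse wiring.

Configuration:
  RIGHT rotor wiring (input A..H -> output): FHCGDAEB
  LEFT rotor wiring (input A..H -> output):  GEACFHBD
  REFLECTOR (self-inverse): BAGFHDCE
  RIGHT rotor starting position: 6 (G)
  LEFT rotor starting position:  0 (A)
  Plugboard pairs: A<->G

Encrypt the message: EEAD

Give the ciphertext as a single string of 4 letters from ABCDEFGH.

Answer: FHEB

Derivation:
Char 1 ('E'): step: R->7, L=0; E->plug->E->R->H->L->D->refl->F->L'->E->R'->F->plug->F
Char 2 ('E'): step: R->0, L->1 (L advanced); E->plug->E->R->D->L->E->refl->H->L'->B->R'->H->plug->H
Char 3 ('A'): step: R->1, L=1; A->plug->G->R->A->L->D->refl->F->L'->H->R'->E->plug->E
Char 4 ('D'): step: R->2, L=1; D->plug->D->R->G->L->C->refl->G->L'->E->R'->B->plug->B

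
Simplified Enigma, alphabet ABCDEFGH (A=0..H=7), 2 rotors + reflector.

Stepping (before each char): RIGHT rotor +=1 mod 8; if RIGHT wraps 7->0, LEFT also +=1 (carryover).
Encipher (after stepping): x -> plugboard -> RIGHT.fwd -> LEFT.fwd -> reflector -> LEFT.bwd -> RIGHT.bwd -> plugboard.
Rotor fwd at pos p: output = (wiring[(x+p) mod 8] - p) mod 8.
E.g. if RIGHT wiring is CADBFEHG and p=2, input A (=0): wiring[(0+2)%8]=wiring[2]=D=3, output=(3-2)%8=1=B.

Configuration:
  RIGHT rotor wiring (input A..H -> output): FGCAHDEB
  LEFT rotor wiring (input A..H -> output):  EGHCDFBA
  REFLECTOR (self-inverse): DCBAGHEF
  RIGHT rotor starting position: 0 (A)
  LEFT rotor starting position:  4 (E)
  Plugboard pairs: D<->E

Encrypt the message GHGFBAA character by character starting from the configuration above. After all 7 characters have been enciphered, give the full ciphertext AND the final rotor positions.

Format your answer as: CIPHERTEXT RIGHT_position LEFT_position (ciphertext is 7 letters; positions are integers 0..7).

Char 1 ('G'): step: R->1, L=4; G->plug->G->R->A->L->H->refl->F->L'->C->R'->E->plug->D
Char 2 ('H'): step: R->2, L=4; H->plug->H->R->E->L->A->refl->D->L'->G->R'->B->plug->B
Char 3 ('G'): step: R->3, L=4; G->plug->G->R->D->L->E->refl->G->L'->H->R'->H->plug->H
Char 4 ('F'): step: R->4, L=4; F->plug->F->R->C->L->F->refl->H->L'->A->R'->C->plug->C
Char 5 ('B'): step: R->5, L=4; B->plug->B->R->H->L->G->refl->E->L'->D->R'->G->plug->G
Char 6 ('A'): step: R->6, L=4; A->plug->A->R->G->L->D->refl->A->L'->E->R'->E->plug->D
Char 7 ('A'): step: R->7, L=4; A->plug->A->R->C->L->F->refl->H->L'->A->R'->F->plug->F
Final: ciphertext=DBHCGDF, RIGHT=7, LEFT=4

Answer: DBHCGDF 7 4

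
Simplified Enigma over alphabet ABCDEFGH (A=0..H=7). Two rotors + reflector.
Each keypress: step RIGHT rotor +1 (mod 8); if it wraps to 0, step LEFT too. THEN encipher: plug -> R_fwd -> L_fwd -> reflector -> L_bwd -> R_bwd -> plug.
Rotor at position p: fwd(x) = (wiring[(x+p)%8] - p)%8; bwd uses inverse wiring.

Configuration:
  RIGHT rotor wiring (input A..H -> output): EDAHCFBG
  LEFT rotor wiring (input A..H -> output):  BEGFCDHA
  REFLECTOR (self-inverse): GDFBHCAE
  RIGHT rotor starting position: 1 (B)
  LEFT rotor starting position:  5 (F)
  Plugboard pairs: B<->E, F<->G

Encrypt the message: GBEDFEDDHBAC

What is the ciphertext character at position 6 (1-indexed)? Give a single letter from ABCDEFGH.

Char 1 ('G'): step: R->2, L=5; G->plug->F->R->E->L->H->refl->E->L'->D->R'->D->plug->D
Char 2 ('B'): step: R->3, L=5; B->plug->E->R->D->L->E->refl->H->L'->E->R'->A->plug->A
Char 3 ('E'): step: R->4, L=5; E->plug->B->R->B->L->C->refl->F->L'->H->R'->F->plug->G
Char 4 ('D'): step: R->5, L=5; D->plug->D->R->H->L->F->refl->C->L'->B->R'->C->plug->C
Char 5 ('F'): step: R->6, L=5; F->plug->G->R->E->L->H->refl->E->L'->D->R'->A->plug->A
Char 6 ('E'): step: R->7, L=5; E->plug->B->R->F->L->B->refl->D->L'->C->R'->H->plug->H

H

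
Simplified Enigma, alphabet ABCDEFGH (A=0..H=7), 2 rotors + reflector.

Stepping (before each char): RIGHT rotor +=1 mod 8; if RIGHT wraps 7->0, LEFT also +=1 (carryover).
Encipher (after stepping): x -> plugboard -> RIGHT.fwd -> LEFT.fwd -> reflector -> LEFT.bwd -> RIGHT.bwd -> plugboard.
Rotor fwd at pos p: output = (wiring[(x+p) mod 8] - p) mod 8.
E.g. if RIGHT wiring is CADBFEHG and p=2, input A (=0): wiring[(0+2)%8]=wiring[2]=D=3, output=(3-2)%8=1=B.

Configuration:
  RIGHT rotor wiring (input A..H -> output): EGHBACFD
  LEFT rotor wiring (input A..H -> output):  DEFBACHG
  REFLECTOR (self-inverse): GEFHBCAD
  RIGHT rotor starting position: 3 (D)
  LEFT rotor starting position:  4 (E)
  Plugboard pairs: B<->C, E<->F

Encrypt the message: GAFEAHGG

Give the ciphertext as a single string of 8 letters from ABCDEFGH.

Char 1 ('G'): step: R->4, L=4; G->plug->G->R->D->L->C->refl->F->L'->H->R'->D->plug->D
Char 2 ('A'): step: R->5, L=4; A->plug->A->R->F->L->A->refl->G->L'->B->R'->E->plug->F
Char 3 ('F'): step: R->6, L=4; F->plug->E->R->B->L->G->refl->A->L'->F->R'->B->plug->C
Char 4 ('E'): step: R->7, L=4; E->plug->F->R->B->L->G->refl->A->L'->F->R'->B->plug->C
Char 5 ('A'): step: R->0, L->5 (L advanced); A->plug->A->R->E->L->H->refl->D->L'->H->R'->C->plug->B
Char 6 ('H'): step: R->1, L=5; H->plug->H->R->D->L->G->refl->A->L'->F->R'->A->plug->A
Char 7 ('G'): step: R->2, L=5; G->plug->G->R->C->L->B->refl->E->L'->G->R'->C->plug->B
Char 8 ('G'): step: R->3, L=5; G->plug->G->R->D->L->G->refl->A->L'->F->R'->B->plug->C

Answer: DFCCBABC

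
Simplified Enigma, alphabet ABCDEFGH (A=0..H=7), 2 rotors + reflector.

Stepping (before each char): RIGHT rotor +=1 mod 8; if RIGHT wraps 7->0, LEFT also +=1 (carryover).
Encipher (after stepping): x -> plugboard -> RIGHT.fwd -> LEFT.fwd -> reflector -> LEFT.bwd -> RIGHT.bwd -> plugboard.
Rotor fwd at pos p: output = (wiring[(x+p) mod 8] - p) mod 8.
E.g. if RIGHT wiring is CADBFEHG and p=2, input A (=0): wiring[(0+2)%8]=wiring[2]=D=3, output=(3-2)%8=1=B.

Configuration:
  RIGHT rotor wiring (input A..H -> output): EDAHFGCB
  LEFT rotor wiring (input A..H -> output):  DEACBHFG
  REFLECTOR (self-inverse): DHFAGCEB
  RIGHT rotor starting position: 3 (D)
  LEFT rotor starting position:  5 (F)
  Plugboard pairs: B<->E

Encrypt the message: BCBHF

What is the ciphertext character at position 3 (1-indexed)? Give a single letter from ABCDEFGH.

Char 1 ('B'): step: R->4, L=5; B->plug->E->R->A->L->C->refl->F->L'->G->R'->C->plug->C
Char 2 ('C'): step: R->5, L=5; C->plug->C->R->E->L->H->refl->B->L'->C->R'->G->plug->G
Char 3 ('B'): step: R->6, L=5; B->plug->E->R->C->L->B->refl->H->L'->E->R'->A->plug->A

A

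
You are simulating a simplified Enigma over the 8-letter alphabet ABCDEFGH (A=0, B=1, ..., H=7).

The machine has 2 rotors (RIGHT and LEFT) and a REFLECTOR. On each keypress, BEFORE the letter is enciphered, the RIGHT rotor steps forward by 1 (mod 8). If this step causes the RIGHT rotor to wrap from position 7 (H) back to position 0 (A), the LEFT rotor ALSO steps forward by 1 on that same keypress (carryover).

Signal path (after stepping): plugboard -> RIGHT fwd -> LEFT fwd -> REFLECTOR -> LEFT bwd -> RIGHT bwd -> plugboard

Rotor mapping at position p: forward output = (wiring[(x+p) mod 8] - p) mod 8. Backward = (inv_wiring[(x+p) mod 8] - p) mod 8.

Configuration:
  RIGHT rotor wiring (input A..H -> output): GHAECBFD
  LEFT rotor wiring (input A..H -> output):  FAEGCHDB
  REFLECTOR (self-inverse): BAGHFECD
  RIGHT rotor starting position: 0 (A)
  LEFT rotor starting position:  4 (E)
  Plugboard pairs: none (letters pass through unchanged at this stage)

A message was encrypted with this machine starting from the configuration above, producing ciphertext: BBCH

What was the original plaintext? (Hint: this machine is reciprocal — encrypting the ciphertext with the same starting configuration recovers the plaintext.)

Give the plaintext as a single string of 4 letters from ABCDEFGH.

Char 1 ('B'): step: R->1, L=4; B->plug->B->R->H->L->C->refl->G->L'->A->R'->E->plug->E
Char 2 ('B'): step: R->2, L=4; B->plug->B->R->C->L->H->refl->D->L'->B->R'->F->plug->F
Char 3 ('C'): step: R->3, L=4; C->plug->C->R->G->L->A->refl->B->L'->E->R'->G->plug->G
Char 4 ('H'): step: R->4, L=4; H->plug->H->R->A->L->G->refl->C->L'->H->R'->D->plug->D

Answer: EFGD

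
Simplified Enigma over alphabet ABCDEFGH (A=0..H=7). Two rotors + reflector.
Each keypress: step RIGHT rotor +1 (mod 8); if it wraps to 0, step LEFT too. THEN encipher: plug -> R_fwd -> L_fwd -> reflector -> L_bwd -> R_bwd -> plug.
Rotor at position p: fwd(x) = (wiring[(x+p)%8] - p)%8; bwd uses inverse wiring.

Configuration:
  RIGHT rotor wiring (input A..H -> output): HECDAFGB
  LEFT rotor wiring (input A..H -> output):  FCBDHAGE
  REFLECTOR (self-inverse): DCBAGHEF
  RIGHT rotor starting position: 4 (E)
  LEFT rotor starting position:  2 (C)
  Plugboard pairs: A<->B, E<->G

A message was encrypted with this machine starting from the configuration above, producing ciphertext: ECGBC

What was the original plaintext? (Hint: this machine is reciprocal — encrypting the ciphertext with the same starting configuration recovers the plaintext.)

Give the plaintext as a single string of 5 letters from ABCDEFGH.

Char 1 ('E'): step: R->5, L=2; E->plug->G->R->G->L->D->refl->A->L'->H->R'->E->plug->G
Char 2 ('C'): step: R->6, L=2; C->plug->C->R->B->L->B->refl->C->L'->F->R'->F->plug->F
Char 3 ('G'): step: R->7, L=2; G->plug->E->R->E->L->E->refl->G->L'->D->R'->D->plug->D
Char 4 ('B'): step: R->0, L->3 (L advanced); B->plug->A->R->H->L->G->refl->E->L'->B->R'->H->plug->H
Char 5 ('C'): step: R->1, L=3; C->plug->C->R->C->L->F->refl->H->L'->G->R'->H->plug->H

Answer: GFDHH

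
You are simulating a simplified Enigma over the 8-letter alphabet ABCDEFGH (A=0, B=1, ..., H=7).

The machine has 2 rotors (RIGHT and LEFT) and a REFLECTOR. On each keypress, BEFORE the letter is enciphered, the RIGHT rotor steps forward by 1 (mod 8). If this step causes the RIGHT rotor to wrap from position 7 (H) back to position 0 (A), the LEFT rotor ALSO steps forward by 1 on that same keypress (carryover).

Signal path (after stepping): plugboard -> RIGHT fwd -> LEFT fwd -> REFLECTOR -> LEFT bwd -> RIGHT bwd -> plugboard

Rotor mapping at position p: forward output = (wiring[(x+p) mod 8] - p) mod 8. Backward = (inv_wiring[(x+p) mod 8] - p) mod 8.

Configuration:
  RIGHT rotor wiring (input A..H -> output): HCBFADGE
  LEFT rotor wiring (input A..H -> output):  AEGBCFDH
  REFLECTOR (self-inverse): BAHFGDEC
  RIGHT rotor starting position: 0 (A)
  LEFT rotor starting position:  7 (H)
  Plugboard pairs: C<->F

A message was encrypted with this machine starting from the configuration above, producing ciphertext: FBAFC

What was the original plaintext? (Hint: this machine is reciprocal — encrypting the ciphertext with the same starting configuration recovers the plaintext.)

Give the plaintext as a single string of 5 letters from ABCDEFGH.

Answer: GEBGH

Derivation:
Char 1 ('F'): step: R->1, L=7; F->plug->C->R->E->L->C->refl->H->L'->D->R'->G->plug->G
Char 2 ('B'): step: R->2, L=7; B->plug->B->R->D->L->H->refl->C->L'->E->R'->E->plug->E
Char 3 ('A'): step: R->3, L=7; A->plug->A->R->C->L->F->refl->D->L'->F->R'->B->plug->B
Char 4 ('F'): step: R->4, L=7; F->plug->C->R->C->L->F->refl->D->L'->F->R'->G->plug->G
Char 5 ('C'): step: R->5, L=7; C->plug->F->R->E->L->C->refl->H->L'->D->R'->H->plug->H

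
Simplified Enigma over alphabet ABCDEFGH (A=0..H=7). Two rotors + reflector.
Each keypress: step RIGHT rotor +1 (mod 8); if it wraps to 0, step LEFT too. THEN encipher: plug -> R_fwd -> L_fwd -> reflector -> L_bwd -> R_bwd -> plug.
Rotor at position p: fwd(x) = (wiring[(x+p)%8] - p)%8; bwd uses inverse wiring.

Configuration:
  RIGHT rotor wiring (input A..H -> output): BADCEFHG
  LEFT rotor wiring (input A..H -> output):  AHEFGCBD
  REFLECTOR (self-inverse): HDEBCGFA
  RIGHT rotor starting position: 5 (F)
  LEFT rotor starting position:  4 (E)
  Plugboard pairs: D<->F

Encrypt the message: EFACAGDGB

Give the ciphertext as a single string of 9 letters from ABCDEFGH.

Answer: HHEEDDBDF

Derivation:
Char 1 ('E'): step: R->6, L=4; E->plug->E->R->F->L->D->refl->B->L'->H->R'->H->plug->H
Char 2 ('F'): step: R->7, L=4; F->plug->D->R->E->L->E->refl->C->L'->A->R'->H->plug->H
Char 3 ('A'): step: R->0, L->5 (L advanced); A->plug->A->R->B->L->E->refl->C->L'->E->R'->E->plug->E
Char 4 ('C'): step: R->1, L=5; C->plug->C->R->B->L->E->refl->C->L'->E->R'->E->plug->E
Char 5 ('A'): step: R->2, L=5; A->plug->A->R->B->L->E->refl->C->L'->E->R'->F->plug->D
Char 6 ('G'): step: R->3, L=5; G->plug->G->R->F->L->H->refl->A->L'->G->R'->F->plug->D
Char 7 ('D'): step: R->4, L=5; D->plug->F->R->E->L->C->refl->E->L'->B->R'->B->plug->B
Char 8 ('G'): step: R->5, L=5; G->plug->G->R->F->L->H->refl->A->L'->G->R'->F->plug->D
Char 9 ('B'): step: R->6, L=5; B->plug->B->R->A->L->F->refl->G->L'->C->R'->D->plug->F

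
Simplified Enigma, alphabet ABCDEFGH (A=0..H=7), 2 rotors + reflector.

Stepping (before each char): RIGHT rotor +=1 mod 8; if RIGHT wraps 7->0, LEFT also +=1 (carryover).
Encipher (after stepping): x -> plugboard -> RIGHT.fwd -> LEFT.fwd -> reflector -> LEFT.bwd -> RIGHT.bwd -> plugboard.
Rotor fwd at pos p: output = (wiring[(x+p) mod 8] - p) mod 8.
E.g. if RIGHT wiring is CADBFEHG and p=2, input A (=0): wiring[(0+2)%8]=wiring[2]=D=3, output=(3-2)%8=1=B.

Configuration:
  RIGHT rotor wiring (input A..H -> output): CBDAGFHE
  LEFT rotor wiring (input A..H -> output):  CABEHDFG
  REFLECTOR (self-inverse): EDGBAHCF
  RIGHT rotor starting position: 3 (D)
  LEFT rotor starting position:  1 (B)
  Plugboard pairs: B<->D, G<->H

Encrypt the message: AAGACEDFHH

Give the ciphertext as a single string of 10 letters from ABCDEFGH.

Answer: HFFEGHEEDE

Derivation:
Char 1 ('A'): step: R->4, L=1; A->plug->A->R->C->L->D->refl->B->L'->H->R'->G->plug->H
Char 2 ('A'): step: R->5, L=1; A->plug->A->R->A->L->H->refl->F->L'->G->R'->F->plug->F
Char 3 ('G'): step: R->6, L=1; G->plug->H->R->H->L->B->refl->D->L'->C->R'->F->plug->F
Char 4 ('A'): step: R->7, L=1; A->plug->A->R->F->L->E->refl->A->L'->B->R'->E->plug->E
Char 5 ('C'): step: R->0, L->2 (L advanced); C->plug->C->R->D->L->B->refl->D->L'->E->R'->H->plug->G
Char 6 ('E'): step: R->1, L=2; E->plug->E->R->E->L->D->refl->B->L'->D->R'->G->plug->H
Char 7 ('D'): step: R->2, L=2; D->plug->B->R->G->L->A->refl->E->L'->F->R'->E->plug->E
Char 8 ('F'): step: R->3, L=2; F->plug->F->R->H->L->G->refl->C->L'->B->R'->E->plug->E
Char 9 ('H'): step: R->4, L=2; H->plug->G->R->H->L->G->refl->C->L'->B->R'->B->plug->D
Char 10 ('H'): step: R->5, L=2; H->plug->G->R->D->L->B->refl->D->L'->E->R'->E->plug->E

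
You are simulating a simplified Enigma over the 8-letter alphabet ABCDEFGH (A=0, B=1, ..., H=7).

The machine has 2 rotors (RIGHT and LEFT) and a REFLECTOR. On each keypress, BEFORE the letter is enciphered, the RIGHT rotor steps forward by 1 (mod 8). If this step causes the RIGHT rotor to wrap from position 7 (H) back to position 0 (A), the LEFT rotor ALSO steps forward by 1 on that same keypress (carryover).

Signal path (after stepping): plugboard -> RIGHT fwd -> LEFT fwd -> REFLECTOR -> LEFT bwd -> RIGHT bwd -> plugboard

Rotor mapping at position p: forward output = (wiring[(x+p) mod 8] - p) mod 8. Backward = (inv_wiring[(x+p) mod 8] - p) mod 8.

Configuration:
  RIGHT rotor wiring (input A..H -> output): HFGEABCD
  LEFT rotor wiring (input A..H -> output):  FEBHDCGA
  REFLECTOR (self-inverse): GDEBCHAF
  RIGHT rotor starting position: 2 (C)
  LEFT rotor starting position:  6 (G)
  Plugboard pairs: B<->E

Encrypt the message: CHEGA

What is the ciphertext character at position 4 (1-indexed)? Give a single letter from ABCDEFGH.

Char 1 ('C'): step: R->3, L=6; C->plug->C->R->G->L->F->refl->H->L'->C->R'->G->plug->G
Char 2 ('H'): step: R->4, L=6; H->plug->H->R->A->L->A->refl->G->L'->D->R'->E->plug->B
Char 3 ('E'): step: R->5, L=6; E->plug->B->R->F->L->B->refl->D->L'->E->R'->A->plug->A
Char 4 ('G'): step: R->6, L=6; G->plug->G->R->C->L->H->refl->F->L'->G->R'->F->plug->F

F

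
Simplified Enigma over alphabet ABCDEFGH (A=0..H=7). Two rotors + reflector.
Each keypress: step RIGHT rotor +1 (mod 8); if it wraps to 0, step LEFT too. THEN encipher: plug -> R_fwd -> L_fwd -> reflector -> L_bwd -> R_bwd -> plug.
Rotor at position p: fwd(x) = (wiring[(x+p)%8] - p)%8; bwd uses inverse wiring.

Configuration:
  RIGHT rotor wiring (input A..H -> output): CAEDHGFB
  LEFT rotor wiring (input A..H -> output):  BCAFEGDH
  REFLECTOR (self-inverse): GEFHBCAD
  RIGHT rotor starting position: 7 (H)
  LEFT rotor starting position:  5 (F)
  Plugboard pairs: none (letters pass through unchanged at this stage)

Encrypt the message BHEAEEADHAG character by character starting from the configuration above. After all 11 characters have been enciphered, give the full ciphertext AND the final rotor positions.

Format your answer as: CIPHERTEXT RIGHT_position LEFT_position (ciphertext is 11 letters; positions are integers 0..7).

Answer: CBBBHAEAGBD 2 7

Derivation:
Char 1 ('B'): step: R->0, L->6 (L advanced); B->plug->B->R->A->L->F->refl->C->L'->E->R'->C->plug->C
Char 2 ('H'): step: R->1, L=6; H->plug->H->R->B->L->B->refl->E->L'->D->R'->B->plug->B
Char 3 ('E'): step: R->2, L=6; E->plug->E->R->D->L->E->refl->B->L'->B->R'->B->plug->B
Char 4 ('A'): step: R->3, L=6; A->plug->A->R->A->L->F->refl->C->L'->E->R'->B->plug->B
Char 5 ('E'): step: R->4, L=6; E->plug->E->R->G->L->G->refl->A->L'->H->R'->H->plug->H
Char 6 ('E'): step: R->5, L=6; E->plug->E->R->D->L->E->refl->B->L'->B->R'->A->plug->A
Char 7 ('A'): step: R->6, L=6; A->plug->A->R->H->L->A->refl->G->L'->G->R'->E->plug->E
Char 8 ('D'): step: R->7, L=6; D->plug->D->R->F->L->H->refl->D->L'->C->R'->A->plug->A
Char 9 ('H'): step: R->0, L->7 (L advanced); H->plug->H->R->B->L->C->refl->F->L'->F->R'->G->plug->G
Char 10 ('A'): step: R->1, L=7; A->plug->A->R->H->L->E->refl->B->L'->D->R'->B->plug->B
Char 11 ('G'): step: R->2, L=7; G->plug->G->R->A->L->A->refl->G->L'->E->R'->D->plug->D
Final: ciphertext=CBBBHAEAGBD, RIGHT=2, LEFT=7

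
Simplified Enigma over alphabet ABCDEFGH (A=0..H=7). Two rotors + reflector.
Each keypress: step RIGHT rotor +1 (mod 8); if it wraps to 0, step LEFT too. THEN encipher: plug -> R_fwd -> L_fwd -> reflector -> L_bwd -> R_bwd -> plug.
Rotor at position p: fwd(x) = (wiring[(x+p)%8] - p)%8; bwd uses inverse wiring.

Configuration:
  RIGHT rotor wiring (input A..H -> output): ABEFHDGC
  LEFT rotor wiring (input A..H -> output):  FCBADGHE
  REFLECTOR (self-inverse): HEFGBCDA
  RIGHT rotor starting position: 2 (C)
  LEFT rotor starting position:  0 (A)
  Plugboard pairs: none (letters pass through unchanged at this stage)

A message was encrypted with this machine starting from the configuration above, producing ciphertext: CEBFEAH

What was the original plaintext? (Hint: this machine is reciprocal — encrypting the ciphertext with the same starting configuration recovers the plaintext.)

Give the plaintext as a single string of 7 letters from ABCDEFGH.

Char 1 ('C'): step: R->3, L=0; C->plug->C->R->A->L->F->refl->C->L'->B->R'->H->plug->H
Char 2 ('E'): step: R->4, L=0; E->plug->E->R->E->L->D->refl->G->L'->F->R'->F->plug->F
Char 3 ('B'): step: R->5, L=0; B->plug->B->R->B->L->C->refl->F->L'->A->R'->G->plug->G
Char 4 ('F'): step: R->6, L=0; F->plug->F->R->H->L->E->refl->B->L'->C->R'->C->plug->C
Char 5 ('E'): step: R->7, L=0; E->plug->E->R->G->L->H->refl->A->L'->D->R'->A->plug->A
Char 6 ('A'): step: R->0, L->1 (L advanced); A->plug->A->R->A->L->B->refl->E->L'->H->R'->E->plug->E
Char 7 ('H'): step: R->1, L=1; H->plug->H->R->H->L->E->refl->B->L'->A->R'->A->plug->A

Answer: HFGCAEA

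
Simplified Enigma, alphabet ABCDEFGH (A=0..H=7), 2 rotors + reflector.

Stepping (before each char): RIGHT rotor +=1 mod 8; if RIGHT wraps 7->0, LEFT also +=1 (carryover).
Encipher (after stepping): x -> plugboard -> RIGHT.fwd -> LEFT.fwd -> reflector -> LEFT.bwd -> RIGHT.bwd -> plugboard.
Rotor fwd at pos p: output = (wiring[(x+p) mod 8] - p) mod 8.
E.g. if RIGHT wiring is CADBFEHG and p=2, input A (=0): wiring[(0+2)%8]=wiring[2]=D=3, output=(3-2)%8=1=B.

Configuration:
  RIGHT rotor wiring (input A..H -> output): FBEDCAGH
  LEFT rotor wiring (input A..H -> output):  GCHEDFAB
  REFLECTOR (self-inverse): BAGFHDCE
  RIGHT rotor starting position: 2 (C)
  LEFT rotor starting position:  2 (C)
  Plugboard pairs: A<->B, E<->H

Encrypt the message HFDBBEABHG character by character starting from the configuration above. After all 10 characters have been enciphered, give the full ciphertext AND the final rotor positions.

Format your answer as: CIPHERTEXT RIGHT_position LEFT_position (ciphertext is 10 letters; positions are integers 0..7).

Char 1 ('H'): step: R->3, L=2; H->plug->E->R->E->L->G->refl->C->L'->B->R'->H->plug->E
Char 2 ('F'): step: R->4, L=2; F->plug->F->R->F->L->H->refl->E->L'->G->R'->A->plug->B
Char 3 ('D'): step: R->5, L=2; D->plug->D->R->A->L->F->refl->D->L'->D->R'->A->plug->B
Char 4 ('B'): step: R->6, L=2; B->plug->A->R->A->L->F->refl->D->L'->D->R'->D->plug->D
Char 5 ('B'): step: R->7, L=2; B->plug->A->R->A->L->F->refl->D->L'->D->R'->F->plug->F
Char 6 ('E'): step: R->0, L->3 (L advanced); E->plug->H->R->H->L->E->refl->H->L'->G->R'->G->plug->G
Char 7 ('A'): step: R->1, L=3; A->plug->B->R->D->L->F->refl->D->L'->F->R'->F->plug->F
Char 8 ('B'): step: R->2, L=3; B->plug->A->R->C->L->C->refl->G->L'->E->R'->E->plug->H
Char 9 ('H'): step: R->3, L=3; H->plug->E->R->E->L->G->refl->C->L'->C->R'->F->plug->F
Char 10 ('G'): step: R->4, L=3; G->plug->G->R->A->L->B->refl->A->L'->B->R'->E->plug->H
Final: ciphertext=EBBDFGFHFH, RIGHT=4, LEFT=3

Answer: EBBDFGFHFH 4 3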